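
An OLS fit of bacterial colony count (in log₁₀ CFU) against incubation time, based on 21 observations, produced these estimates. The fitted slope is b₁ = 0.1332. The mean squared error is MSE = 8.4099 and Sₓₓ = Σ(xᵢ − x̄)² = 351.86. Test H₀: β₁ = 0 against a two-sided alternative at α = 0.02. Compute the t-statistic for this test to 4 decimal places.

SE(b₁) = √(MSE/Sₓₓ) = √(8.4099/351.86) = 0.1546.
t = 0.1332 / 0.1546 = 0.8616.
df = n − 2 = 19.
Two-sided p ≈ 0.3997, which is ≥ 0.02, so fail to reject H₀.
The data do not give significant evidence of an association between incubation time and bacterial colony count.

t = 0.8616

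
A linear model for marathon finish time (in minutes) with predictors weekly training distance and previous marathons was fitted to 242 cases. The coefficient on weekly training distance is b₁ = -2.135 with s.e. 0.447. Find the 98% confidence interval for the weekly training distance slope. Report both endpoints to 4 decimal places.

df = n − k − 1 = 242 − 2 − 1 = 239.
t* = t_{0.01, 239} = 2.342051.
Margin = t* × SE = 2.342051 × 0.447 = 1.046897.
CI: -2.135 ± 1.046897 → (-3.1819, -1.0881).
With 98% confidence, each one-unit increase in weekly training distance is associated with a change of between -3.1819 and -1.0881 minutes in marathon finish time, holding the other predictors fixed.

(-3.1819, -1.0881)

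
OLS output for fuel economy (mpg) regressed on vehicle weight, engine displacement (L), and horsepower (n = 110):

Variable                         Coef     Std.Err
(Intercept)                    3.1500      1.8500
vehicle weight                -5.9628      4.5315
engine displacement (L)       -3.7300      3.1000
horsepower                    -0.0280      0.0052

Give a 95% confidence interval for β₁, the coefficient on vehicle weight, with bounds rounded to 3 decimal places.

Read off: b = -5.9628, SE = 4.5315 for vehicle weight.
df = n − k − 1 = 110 − 3 − 1 = 106.
t* = t_{0.025, 106} = 1.982597.
Margin = t* × SE = 1.982597 × 4.5315 = 8.98414.
CI: -5.9628 ± 8.98414 → (-14.947, 3.021).

(-14.947, 3.021)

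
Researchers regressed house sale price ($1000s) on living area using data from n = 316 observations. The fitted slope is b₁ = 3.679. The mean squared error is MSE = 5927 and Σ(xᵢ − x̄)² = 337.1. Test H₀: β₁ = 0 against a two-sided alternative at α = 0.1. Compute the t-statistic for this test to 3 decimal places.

t = 0.877

SE(b₁) = √(MSE/Sₓₓ) = √(5927/337.1) = 4.19313.
t = 3.679 / 4.19313 = 0.877.
df = n − 2 = 314.
Two-sided p ≈ 0.3809, which is ≥ 0.1, so fail to reject H₀.
The data do not give significant evidence of an association between living area and house sale price.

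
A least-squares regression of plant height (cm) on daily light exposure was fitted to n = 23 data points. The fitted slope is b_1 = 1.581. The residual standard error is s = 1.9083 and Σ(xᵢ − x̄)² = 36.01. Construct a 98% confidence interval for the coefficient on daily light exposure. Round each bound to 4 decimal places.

(0.7804, 2.3816)

SE(b_1) = s/√Sₓₓ = 1.9083/√36.01 = 0.318006.
df = n − 2 = 21.
t* = t_{0.01, 21} = 2.517648.
Margin = t* × SE = 2.517648 × 0.318006 = 0.800627.
CI: 1.581 ± 0.800627 → (0.7804, 2.3816).
With 98% confidence, each one-unit increase in daily light exposure is associated with a change of between 0.7804 and 2.3816 cm in plant height.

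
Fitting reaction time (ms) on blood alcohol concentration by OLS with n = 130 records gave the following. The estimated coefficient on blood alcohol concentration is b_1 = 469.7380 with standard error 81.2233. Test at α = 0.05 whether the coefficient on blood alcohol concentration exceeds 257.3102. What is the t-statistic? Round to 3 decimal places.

H₀: β₁ = 257.3102 vs H₁: β₁ > 257.3102.
t = (b_1 − β₁⁰)/SE = (469.7380 − 257.3102) / 81.2233 = 2.615.
df = n − 2 = 130 − 2 = 128.
One-sided p ≈ 0.0050, which is < 0.05, so reject H₀.
There is evidence that the true slope on blood alcohol concentration exceeds 257.3102 ms per unit.

t = 2.615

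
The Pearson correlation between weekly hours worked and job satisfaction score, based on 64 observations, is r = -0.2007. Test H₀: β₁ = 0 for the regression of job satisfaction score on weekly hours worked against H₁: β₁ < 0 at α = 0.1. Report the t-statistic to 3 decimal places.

t = r·√(n − 2)/√(1 − r²) = -0.2007·√62/√0.95972 = -1.613.
df = n − 2 = 62.
One-sided p ≈ 0.0559, which is < 0.1, so reject H₀.
There is evidence of a linear association between weekly hours worked and job satisfaction score.

t = -1.613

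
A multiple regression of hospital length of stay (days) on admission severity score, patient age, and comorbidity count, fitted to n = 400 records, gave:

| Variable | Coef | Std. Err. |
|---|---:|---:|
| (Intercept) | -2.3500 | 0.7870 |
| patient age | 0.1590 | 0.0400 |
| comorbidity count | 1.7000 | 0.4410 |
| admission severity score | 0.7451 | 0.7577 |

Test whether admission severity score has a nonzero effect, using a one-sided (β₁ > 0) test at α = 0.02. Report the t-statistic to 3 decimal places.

Read off: b = 0.7451, SE = 0.7577 for admission severity score.
H₀: β₁ = 0 vs H₁: β₁ > 0.
t = 0.7451 / 0.7577 = 0.983.
df = n − k − 1 = 400 − 3 − 1 = 396.
One-sided p ≈ 0.1630, which is ≥ 0.02, so fail to reject H₀.
The data do not give significant evidence that the true slope on admission severity score is positive, holding the other predictors fixed.

t = 0.983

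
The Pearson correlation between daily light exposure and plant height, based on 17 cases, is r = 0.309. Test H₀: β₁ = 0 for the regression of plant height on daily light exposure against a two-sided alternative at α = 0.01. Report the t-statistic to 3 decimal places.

t = r·√(n − 2)/√(1 − r²) = 0.309·√15/√0.904519 = 1.258.
df = n − 2 = 15.
Two-sided p ≈ 0.2275, which is ≥ 0.01, so fail to reject H₀.
The data do not give significant evidence of a linear association between daily light exposure and plant height.

t = 1.258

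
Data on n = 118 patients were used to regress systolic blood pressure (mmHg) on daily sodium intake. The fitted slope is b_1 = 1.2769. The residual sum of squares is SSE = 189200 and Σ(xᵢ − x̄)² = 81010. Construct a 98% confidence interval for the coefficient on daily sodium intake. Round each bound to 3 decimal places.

(0.942, 1.612)

MSE = SSE/(n − 2) = 189200/116 = 1631.03.
SE(b_1) = √(MSE/Sₓₓ) = √(1631.03/81010) = 0.141893.
df = n − 2 = 116.
t* = t_{0.01, 116} = 2.358924.
Margin = t* × SE = 2.358924 × 0.141893 = 0.33472.
CI: 1.2769 ± 0.33472 → (0.942, 1.612).
With 98% confidence, each one-unit increase in daily sodium intake is associated with a change of between 0.942 and 1.612 mmHg in systolic blood pressure.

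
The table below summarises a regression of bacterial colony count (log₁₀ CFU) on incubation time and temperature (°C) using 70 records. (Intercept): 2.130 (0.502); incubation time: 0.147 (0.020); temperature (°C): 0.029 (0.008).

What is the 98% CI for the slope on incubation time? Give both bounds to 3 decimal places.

Read off: b = 0.147, SE = 0.020 for incubation time.
df = n − k − 1 = 70 − 2 − 1 = 67.
t* = t_{0.01, 67} = 2.383302.
Margin = t* × SE = 2.383302 × 0.020 = 0.04767.
CI: 0.147 ± 0.04767 → (0.099, 0.195).

(0.099, 0.195)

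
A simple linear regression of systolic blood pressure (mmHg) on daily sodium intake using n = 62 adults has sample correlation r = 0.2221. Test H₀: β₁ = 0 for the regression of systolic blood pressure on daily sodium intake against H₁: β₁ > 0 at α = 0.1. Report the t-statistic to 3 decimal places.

t = r·√(n − 2)/√(1 − r²) = 0.2221·√60/√0.950672 = 1.764.
df = n − 2 = 60.
One-sided p ≈ 0.0414, which is < 0.1, so reject H₀.
There is evidence of a linear association between daily sodium intake and systolic blood pressure.

t = 1.764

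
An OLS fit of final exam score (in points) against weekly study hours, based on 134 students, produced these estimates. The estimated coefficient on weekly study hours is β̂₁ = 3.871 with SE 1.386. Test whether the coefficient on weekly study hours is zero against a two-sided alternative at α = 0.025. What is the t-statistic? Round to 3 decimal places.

H₀: β₁ = 0 vs H₁: β₁ ≠ 0.
t = (β̂₁ − β₁⁰)/SE = 3.871 / 1.386 = 2.793.
df = n − 2 = 134 − 2 = 132.
Two-sided p ≈ 0.0060, which is < 0.025, so reject H₀.
There is evidence that weekly study hours is associated with final exam score.

t = 2.793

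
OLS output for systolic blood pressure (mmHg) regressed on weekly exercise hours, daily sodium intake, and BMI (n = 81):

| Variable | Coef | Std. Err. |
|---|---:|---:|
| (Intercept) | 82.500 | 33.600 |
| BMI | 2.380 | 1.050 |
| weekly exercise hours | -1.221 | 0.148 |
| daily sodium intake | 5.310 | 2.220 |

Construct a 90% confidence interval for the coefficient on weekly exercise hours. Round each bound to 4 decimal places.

Read off: b = -1.221, SE = 0.148 for weekly exercise hours.
df = n − k − 1 = 81 − 3 − 1 = 77.
t* = t_{0.05, 77} = 1.664885.
Margin = t* × SE = 1.664885 × 0.148 = 0.246403.
CI: -1.221 ± 0.246403 → (-1.4674, -0.9746).

(-1.4674, -0.9746)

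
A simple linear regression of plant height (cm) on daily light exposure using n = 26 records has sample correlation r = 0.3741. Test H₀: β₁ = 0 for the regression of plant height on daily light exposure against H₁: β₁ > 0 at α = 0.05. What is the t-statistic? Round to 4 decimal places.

t = 1.9762

t = r·√(n − 2)/√(1 − r²) = 0.3741·√24/√0.860049 = 1.9762.
df = n − 2 = 24.
One-sided p ≈ 0.0299, which is < 0.05, so reject H₀.
There is evidence of a linear association between daily light exposure and plant height.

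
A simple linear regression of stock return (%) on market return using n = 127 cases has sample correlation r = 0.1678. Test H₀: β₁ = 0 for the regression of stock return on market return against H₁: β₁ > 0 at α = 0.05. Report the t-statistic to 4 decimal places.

t = 1.9030

t = r·√(n − 2)/√(1 − r²) = 0.1678·√125/√0.971843 = 1.9030.
df = n − 2 = 125.
One-sided p ≈ 0.0297, which is < 0.05, so reject H₀.
There is evidence of a linear association between market return and stock return.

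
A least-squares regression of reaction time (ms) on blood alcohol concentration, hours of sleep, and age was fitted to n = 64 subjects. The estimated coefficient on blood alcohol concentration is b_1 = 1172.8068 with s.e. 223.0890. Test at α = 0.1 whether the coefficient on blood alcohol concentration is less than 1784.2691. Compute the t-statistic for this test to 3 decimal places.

H₀: β₁ = 1784.2691 vs H₁: β₁ < 1784.2691.
t = (b_1 − β₁⁰)/SE = (1172.8068 − 1784.2691) / 223.0890 = -2.741.
df = n − k − 1 = 64 − 3 − 1 = 60.
One-sided p ≈ 0.0040, which is < 0.1, so reject H₀.
There is evidence that the true slope on blood alcohol concentration is below 1784.2691 ms per unit, holding the other predictors fixed.

t = -2.741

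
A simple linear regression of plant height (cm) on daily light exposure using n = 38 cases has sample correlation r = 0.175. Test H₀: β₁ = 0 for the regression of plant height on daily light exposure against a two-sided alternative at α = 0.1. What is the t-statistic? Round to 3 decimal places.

t = r·√(n − 2)/√(1 − r²) = 0.175·√36/√0.969375 = 1.066.
df = n − 2 = 36.
Two-sided p ≈ 0.2933, which is ≥ 0.1, so fail to reject H₀.
The data do not give significant evidence of a linear association between daily light exposure and plant height.

t = 1.066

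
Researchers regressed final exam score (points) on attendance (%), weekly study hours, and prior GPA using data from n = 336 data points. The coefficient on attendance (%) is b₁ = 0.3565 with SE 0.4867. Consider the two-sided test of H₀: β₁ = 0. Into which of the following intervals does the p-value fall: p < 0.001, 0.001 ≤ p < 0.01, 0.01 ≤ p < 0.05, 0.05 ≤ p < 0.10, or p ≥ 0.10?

p ≥ 0.10

t = 0.3565 / 0.4867 = 0.732.
df = n − k − 1 = 336 − 3 − 1 = 332.
Two-sided p = 2·P(T_{332} > |t|) ≈ 0.4644.
So p ≥ 0.10.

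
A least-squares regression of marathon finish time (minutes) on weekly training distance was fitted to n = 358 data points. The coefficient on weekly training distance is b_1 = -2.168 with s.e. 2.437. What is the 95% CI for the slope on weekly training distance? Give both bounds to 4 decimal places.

df = n − 2 = 358 − 2 = 356.
t* = t_{0.025, 356} = 1.96665.
Margin = t* × SE = 1.96665 × 2.437 = 4.792726.
CI: -2.168 ± 4.792726 → (-6.9607, 2.6247).
With 95% confidence, each one-unit increase in weekly training distance is associated with a change of between -6.9607 and 2.6247 minutes in marathon finish time.

(-6.9607, 2.6247)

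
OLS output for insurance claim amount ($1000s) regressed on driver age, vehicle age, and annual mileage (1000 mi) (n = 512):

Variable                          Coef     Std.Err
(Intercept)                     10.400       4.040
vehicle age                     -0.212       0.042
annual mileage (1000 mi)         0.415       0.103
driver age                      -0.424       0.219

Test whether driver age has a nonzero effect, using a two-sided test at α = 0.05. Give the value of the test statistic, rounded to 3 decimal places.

Read off: b = -0.424, SE = 0.219 for driver age.
H₀: β₁ = 0 vs H₁: β₁ ≠ 0.
t = -0.424 / 0.219 = -1.936.
df = n − k − 1 = 512 − 3 − 1 = 508.
Two-sided p ≈ 0.0534, which is ≥ 0.05, so fail to reject H₀.
The data do not give significant evidence of an association between driver age and insurance claim amount, after adjusting for the other predictors.

t = -1.936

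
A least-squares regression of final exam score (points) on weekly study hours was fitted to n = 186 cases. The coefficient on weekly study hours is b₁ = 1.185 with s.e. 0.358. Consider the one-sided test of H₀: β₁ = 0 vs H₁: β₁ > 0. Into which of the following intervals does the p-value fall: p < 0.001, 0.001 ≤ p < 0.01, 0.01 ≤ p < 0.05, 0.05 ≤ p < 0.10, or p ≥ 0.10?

t = 1.185 / 0.358 = 3.310.
df = n − 2 = 186 − 2 = 184.
One-sided p = P(T_{184} > t) ≈ 0.0006.
So p < 0.001.

p < 0.001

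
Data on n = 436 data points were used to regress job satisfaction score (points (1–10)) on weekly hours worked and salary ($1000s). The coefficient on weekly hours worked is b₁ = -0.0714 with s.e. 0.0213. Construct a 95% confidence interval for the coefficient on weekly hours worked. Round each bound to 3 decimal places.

df = n − k − 1 = 436 − 2 − 1 = 433.
t* = t_{0.025, 433} = 1.965458.
Margin = t* × SE = 1.965458 × 0.0213 = 0.04186.
CI: -0.0714 ± 0.04186 → (-0.113, -0.030).
With 95% confidence, each one-unit increase in weekly hours worked is associated with a change of between -0.113 and -0.030 points (1–10) in job satisfaction score, holding the other predictors fixed.

(-0.113, -0.030)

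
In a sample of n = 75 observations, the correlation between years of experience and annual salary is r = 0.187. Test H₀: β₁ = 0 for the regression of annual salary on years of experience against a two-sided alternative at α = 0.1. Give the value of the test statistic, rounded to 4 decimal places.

t = 1.6264

t = r·√(n − 2)/√(1 − r²) = 0.187·√73/√0.965031 = 1.6264.
df = n − 2 = 73.
Two-sided p ≈ 0.1082, which is ≥ 0.1, so fail to reject H₀.
The data do not give significant evidence of a linear association between years of experience and annual salary.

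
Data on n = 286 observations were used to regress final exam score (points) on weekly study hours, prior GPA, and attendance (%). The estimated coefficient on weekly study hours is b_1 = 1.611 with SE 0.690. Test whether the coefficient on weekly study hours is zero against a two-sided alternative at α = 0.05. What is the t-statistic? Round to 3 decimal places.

t = 2.335

H₀: β₁ = 0 vs H₁: β₁ ≠ 0.
t = (b_1 − β₁⁰)/SE = 1.611 / 0.690 = 2.335.
df = n − k − 1 = 286 − 3 − 1 = 282.
Two-sided p ≈ 0.0203, which is < 0.05, so reject H₀.
There is evidence that weekly study hours is associated with final exam score, holding the other predictors fixed.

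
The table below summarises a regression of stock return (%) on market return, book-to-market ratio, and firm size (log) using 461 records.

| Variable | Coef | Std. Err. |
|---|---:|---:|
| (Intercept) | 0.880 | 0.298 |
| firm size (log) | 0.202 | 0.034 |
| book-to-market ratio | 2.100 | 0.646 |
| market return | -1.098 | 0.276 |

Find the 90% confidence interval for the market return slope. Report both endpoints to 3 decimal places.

(-1.553, -0.643)

Read off: b = -1.098, SE = 0.276 for market return.
df = n − k − 1 = 461 − 3 − 1 = 457.
t* = t_{0.05, 457} = 1.648195.
Margin = t* × SE = 1.648195 × 0.276 = 0.45490.
CI: -1.098 ± 0.45490 → (-1.553, -0.643).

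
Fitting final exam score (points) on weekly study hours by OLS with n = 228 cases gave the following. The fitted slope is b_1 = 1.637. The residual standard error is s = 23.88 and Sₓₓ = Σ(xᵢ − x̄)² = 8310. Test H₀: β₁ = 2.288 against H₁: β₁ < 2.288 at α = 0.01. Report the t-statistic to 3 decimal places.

t = -2.485

SE(b_1) = s/√Sₓₓ = 23.88/√8310 = 0.261959.
t = (1.637 − 2.288) / 0.261959 = -2.485.
df = n − 2 = 226.
One-sided p ≈ 0.0068, which is < 0.01, so reject H₀.
There is evidence that the true slope on weekly study hours is below 2.288 points per unit.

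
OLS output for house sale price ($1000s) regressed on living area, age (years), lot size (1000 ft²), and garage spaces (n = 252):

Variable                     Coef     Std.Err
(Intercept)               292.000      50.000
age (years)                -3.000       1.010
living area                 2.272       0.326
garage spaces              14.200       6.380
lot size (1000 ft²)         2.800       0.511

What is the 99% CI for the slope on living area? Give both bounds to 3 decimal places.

Read off: b = 2.272, SE = 0.326 for living area.
df = n − k − 1 = 252 − 4 − 1 = 247.
t* = t_{0.005, 247} = 2.59588.
Margin = t* × SE = 2.59588 × 0.326 = 0.84626.
CI: 2.272 ± 0.84626 → (1.426, 3.118).

(1.426, 3.118)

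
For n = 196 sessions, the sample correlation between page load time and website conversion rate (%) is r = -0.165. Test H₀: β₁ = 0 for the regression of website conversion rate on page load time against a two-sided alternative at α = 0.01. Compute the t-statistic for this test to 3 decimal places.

t = r·√(n − 2)/√(1 − r²) = -0.165·√194/√0.972775 = -2.330.
df = n − 2 = 194.
Two-sided p ≈ 0.0208, which is ≥ 0.01, so fail to reject H₀.
The data do not give significant evidence of a linear association between page load time and website conversion rate.

t = -2.330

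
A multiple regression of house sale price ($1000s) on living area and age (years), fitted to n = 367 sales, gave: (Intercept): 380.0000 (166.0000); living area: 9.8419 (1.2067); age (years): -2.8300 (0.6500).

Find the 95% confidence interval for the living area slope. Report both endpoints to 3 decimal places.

(7.469, 12.215)

Read off: b = 9.8419, SE = 1.2067 for living area.
df = n − k − 1 = 367 − 2 − 1 = 364.
t* = t_{0.025, 364} = 1.966503.
Margin = t* × SE = 1.966503 × 1.2067 = 2.37298.
CI: 9.8419 ± 2.37298 → (7.469, 12.215).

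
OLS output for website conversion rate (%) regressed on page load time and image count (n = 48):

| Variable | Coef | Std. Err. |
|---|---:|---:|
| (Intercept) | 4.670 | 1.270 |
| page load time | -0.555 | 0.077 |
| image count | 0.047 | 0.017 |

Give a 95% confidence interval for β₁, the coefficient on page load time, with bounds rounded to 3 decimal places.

Read off: b = -0.555, SE = 0.077 for page load time.
df = n − k − 1 = 48 − 2 − 1 = 45.
t* = t_{0.025, 45} = 2.014103.
Margin = t* × SE = 2.014103 × 0.077 = 0.15509.
CI: -0.555 ± 0.15509 → (-0.710, -0.400).

(-0.710, -0.400)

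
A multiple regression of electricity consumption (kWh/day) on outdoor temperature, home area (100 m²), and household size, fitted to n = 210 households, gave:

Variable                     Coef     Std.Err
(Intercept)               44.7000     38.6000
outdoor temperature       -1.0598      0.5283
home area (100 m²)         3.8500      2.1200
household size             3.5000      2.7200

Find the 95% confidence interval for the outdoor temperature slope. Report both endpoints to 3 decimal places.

Read off: b = -1.0598, SE = 0.5283 for outdoor temperature.
df = n − k − 1 = 210 − 3 − 1 = 206.
t* = t_{0.025, 206} = 1.971547.
Margin = t* × SE = 1.971547 × 0.5283 = 1.04157.
CI: -1.0598 ± 1.04157 → (-2.101, -0.018).

(-2.101, -0.018)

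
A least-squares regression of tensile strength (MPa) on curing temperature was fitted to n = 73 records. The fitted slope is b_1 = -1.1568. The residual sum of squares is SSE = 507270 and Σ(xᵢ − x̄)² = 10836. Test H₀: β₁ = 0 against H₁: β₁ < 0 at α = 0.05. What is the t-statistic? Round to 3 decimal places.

MSE = SSE/(n − 2) = 507270/71 = 7144.65.
SE(b_1) = √(MSE/Sₓₓ) = √(7144.65/10836) = 0.812.
t = -1.1568 / 0.812 = -1.425.
df = n − 2 = 71.
One-sided p ≈ 0.0793, which is ≥ 0.05, so fail to reject H₀.
The data do not give significant evidence that the true slope on curing temperature is negative.

t = -1.425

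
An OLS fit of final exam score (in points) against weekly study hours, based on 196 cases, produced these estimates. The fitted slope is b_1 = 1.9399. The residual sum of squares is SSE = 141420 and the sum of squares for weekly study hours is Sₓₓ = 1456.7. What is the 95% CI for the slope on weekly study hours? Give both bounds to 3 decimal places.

MSE = SSE/(n − 2) = 141420/194 = 728.969.
SE(b_1) = √(MSE/Sₓₓ) = √(728.969/1456.7) = 0.707407.
df = n − 2 = 194.
t* = t_{0.025, 194} = 1.972268.
Margin = t* × SE = 1.972268 × 0.707407 = 1.39520.
CI: 1.9399 ± 1.39520 → (0.545, 3.335).
With 95% confidence, each one-unit increase in weekly study hours is associated with a change of between 0.545 and 3.335 points in final exam score.

(0.545, 3.335)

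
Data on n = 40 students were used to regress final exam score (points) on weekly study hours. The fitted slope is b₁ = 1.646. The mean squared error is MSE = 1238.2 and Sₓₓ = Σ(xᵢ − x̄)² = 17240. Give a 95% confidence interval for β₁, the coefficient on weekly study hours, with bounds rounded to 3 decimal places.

(1.103, 2.189)

SE(b₁) = √(MSE/Sₓₓ) = √(1238.2/17240) = 0.267995.
df = n − 2 = 38.
t* = t_{0.025, 38} = 2.024394.
Margin = t* × SE = 2.024394 × 0.267995 = 0.54253.
CI: 1.646 ± 0.54253 → (1.103, 2.189).
With 95% confidence, each one-unit increase in weekly study hours is associated with a change of between 1.103 and 2.189 points in final exam score.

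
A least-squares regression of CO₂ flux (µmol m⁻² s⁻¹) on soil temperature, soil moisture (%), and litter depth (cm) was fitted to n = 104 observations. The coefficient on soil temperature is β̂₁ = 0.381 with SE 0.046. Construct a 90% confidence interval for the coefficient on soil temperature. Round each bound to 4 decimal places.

df = n − k − 1 = 104 − 3 − 1 = 100.
t* = t_{0.05, 100} = 1.660234.
Margin = t* × SE = 1.660234 × 0.046 = 0.076371.
CI: 0.381 ± 0.076371 → (0.3046, 0.4574).
With 90% confidence, each one-unit increase in soil temperature is associated with a change of between 0.3046 and 0.4574 µmol m⁻² s⁻¹ in CO₂ flux, holding the other predictors fixed.

(0.3046, 0.4574)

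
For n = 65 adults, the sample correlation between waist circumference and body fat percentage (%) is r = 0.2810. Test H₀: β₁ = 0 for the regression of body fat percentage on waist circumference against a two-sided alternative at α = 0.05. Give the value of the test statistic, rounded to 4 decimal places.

t = 2.3240

t = r·√(n − 2)/√(1 − r²) = 0.2810·√63/√0.921039 = 2.3240.
df = n − 2 = 63.
Two-sided p ≈ 0.0234, which is < 0.05, so reject H₀.
There is evidence of a linear association between waist circumference and body fat percentage.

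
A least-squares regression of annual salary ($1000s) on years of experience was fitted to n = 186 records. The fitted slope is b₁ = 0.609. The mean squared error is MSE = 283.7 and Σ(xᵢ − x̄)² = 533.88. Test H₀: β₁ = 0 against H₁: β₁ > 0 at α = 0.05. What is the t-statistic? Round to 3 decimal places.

t = 0.835

SE(b₁) = √(MSE/Sₓₓ) = √(283.7/533.88) = 0.728967.
t = 0.609 / 0.728967 = 0.835.
df = n − 2 = 184.
One-sided p ≈ 0.2023, which is ≥ 0.05, so fail to reject H₀.
The data do not give significant evidence that the true slope on years of experience is positive.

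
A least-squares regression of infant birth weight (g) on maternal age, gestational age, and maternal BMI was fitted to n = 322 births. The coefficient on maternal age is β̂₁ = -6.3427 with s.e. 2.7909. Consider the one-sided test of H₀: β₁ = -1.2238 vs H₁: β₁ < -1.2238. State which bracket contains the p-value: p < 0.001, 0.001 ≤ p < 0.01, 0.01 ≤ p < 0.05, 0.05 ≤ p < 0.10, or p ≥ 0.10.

t = (-6.3427 − (-1.2238)) / 2.7909 = -1.834.
df = n − k − 1 = 322 − 3 − 1 = 318.
One-sided p = P(T_{318} < t) ≈ 0.0338.
So 0.01 ≤ p < 0.05.

0.01 ≤ p < 0.05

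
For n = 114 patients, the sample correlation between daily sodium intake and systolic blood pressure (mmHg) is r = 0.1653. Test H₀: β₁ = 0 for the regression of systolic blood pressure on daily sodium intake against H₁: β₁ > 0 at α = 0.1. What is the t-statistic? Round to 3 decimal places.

t = r·√(n − 2)/√(1 − r²) = 0.1653·√112/√0.972676 = 1.774.
df = n − 2 = 112.
One-sided p ≈ 0.0394, which is < 0.1, so reject H₀.
There is evidence of a linear association between daily sodium intake and systolic blood pressure.

t = 1.774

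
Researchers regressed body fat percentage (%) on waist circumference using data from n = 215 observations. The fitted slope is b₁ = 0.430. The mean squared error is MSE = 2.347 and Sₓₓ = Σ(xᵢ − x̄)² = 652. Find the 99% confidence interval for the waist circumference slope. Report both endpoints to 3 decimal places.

(0.274, 0.586)

SE(b₁) = √(MSE/Sₓₓ) = √(2.347/652) = 0.0599974.
df = n − 2 = 213.
t* = t_{0.005, 213} = 2.599108.
Margin = t* × SE = 2.599108 × 0.0599974 = 0.15594.
CI: 0.430 ± 0.15594 → (0.274, 0.586).
With 99% confidence, each one-unit increase in waist circumference is associated with a change of between 0.274 and 0.586 % in body fat percentage.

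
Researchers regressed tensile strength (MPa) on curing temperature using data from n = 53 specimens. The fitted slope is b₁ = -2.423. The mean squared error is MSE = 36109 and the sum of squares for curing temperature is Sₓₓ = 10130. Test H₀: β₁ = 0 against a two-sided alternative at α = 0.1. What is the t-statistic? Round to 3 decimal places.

t = -1.283

SE(b₁) = √(MSE/Sₓₓ) = √(36109/10130) = 1.888.
t = -2.423 / 1.888 = -1.283.
df = n − 2 = 51.
Two-sided p ≈ 0.2052, which is ≥ 0.1, so fail to reject H₀.
The data do not give significant evidence of an association between curing temperature and tensile strength.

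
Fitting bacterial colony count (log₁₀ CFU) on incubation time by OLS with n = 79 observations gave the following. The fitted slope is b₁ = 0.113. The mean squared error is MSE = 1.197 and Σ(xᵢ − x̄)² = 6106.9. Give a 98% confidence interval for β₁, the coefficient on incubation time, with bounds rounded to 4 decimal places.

SE(b₁) = √(MSE/Sₓₓ) = √(1.197/6106.9) = 0.0140003.
df = n − 2 = 77.
t* = t_{0.01, 77} = 2.375757.
Margin = t* × SE = 2.375757 × 0.0140003 = 0.033261.
CI: 0.113 ± 0.033261 → (0.0797, 0.1463).
With 98% confidence, each one-unit increase in incubation time is associated with a change of between 0.0797 and 0.1463 log₁₀ CFU in bacterial colony count.

(0.0797, 0.1463)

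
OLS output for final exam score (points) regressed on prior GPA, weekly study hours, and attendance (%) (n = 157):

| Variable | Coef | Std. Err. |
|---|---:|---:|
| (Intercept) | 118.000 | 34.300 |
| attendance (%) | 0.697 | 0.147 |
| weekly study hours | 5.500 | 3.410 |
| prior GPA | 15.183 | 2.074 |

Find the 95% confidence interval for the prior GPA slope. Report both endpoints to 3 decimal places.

Read off: b = 15.183, SE = 2.074 for prior GPA.
df = n − k − 1 = 157 − 3 − 1 = 153.
t* = t_{0.025, 153} = 1.97559.
Margin = t* × SE = 1.97559 × 2.074 = 4.09737.
CI: 15.183 ± 4.09737 → (11.086, 19.280).

(11.086, 19.280)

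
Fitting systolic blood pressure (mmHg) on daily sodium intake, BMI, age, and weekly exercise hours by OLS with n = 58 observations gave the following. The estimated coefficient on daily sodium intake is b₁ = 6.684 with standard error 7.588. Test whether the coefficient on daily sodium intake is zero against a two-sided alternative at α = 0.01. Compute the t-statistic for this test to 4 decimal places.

t = 0.8809

H₀: β₁ = 0 vs H₁: β₁ ≠ 0.
t = (b₁ − β₁⁰)/SE = 6.684 / 7.588 = 0.8809.
df = n − k − 1 = 58 − 4 − 1 = 53.
Two-sided p ≈ 0.3824, which is ≥ 0.01, so fail to reject H₀.
The data do not give significant evidence of an association between daily sodium intake and systolic blood pressure, after adjusting for the other predictors.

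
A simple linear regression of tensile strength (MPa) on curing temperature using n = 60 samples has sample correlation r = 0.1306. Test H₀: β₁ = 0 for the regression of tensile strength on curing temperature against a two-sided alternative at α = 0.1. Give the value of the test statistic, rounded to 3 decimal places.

t = 1.003

t = r·√(n − 2)/√(1 − r²) = 0.1306·√58/√0.982944 = 1.003.
df = n − 2 = 58.
Two-sided p ≈ 0.3199, which is ≥ 0.1, so fail to reject H₀.
The data do not give significant evidence of a linear association between curing temperature and tensile strength.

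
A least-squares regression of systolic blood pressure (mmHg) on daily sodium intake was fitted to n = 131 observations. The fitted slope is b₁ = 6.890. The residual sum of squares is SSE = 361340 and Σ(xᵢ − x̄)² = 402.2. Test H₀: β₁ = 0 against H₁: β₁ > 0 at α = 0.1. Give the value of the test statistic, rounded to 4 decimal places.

MSE = SSE/(n − 2) = 361340/129 = 2801.09.
SE(b₁) = √(MSE/Sₓₓ) = √(2801.09/402.2) = 2.63902.
t = 6.890 / 2.63902 = 2.6108.
df = n − 2 = 129.
One-sided p ≈ 0.0051, which is < 0.1, so reject H₀.
There is evidence that the true slope on daily sodium intake is positive.

t = 2.6108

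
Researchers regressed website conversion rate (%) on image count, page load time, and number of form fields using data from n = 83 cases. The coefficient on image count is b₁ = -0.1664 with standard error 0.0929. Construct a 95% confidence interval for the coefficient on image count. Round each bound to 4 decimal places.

(-0.3513, 0.0185)

df = n − k − 1 = 83 − 3 − 1 = 79.
t* = t_{0.025, 79} = 1.99045.
Margin = t* × SE = 1.99045 × 0.0929 = 0.184913.
CI: -0.1664 ± 0.184913 → (-0.3513, 0.0185).
With 95% confidence, each one-unit increase in image count is associated with a change of between -0.3513 and 0.0185 % in website conversion rate, holding the other predictors fixed.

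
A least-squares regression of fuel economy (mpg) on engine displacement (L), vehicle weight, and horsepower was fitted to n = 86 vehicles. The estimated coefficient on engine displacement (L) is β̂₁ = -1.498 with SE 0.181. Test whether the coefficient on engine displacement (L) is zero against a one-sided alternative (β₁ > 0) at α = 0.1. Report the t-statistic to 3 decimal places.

t = -8.276

H₀: β₁ = 0 vs H₁: β₁ > 0.
t = (β̂₁ − β₁⁰)/SE = -1.498 / 0.181 = -8.276.
df = n − k − 1 = 86 − 3 − 1 = 82.
One-sided p ≈ 1.0000, which is ≥ 0.1, so fail to reject H₀.
The data do not give significant evidence that the true slope on engine displacement (L) is positive, holding the other predictors fixed.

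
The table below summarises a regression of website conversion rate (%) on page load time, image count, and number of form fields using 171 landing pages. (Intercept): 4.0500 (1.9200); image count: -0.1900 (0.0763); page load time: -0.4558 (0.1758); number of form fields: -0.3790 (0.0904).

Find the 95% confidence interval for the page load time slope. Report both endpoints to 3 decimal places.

Read off: b = -0.4558, SE = 0.1758 for page load time.
df = n − k − 1 = 171 − 3 − 1 = 167.
t* = t_{0.025, 167} = 1.974271.
Margin = t* × SE = 1.974271 × 0.1758 = 0.34708.
CI: -0.4558 ± 0.34708 → (-0.803, -0.109).

(-0.803, -0.109)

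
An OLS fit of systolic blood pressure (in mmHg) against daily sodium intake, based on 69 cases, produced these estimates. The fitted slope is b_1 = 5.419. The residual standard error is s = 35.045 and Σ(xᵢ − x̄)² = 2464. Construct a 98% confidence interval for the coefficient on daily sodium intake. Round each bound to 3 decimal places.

(3.736, 7.102)

SE(b_1) = s/√Sₓₓ = 35.045/√2464 = 0.706002.
df = n − 2 = 67.
t* = t_{0.01, 67} = 2.383302.
Margin = t* × SE = 2.383302 × 0.706002 = 1.68262.
CI: 5.419 ± 1.68262 → (3.736, 7.102).
With 98% confidence, each one-unit increase in daily sodium intake is associated with a change of between 3.736 and 7.102 mmHg in systolic blood pressure.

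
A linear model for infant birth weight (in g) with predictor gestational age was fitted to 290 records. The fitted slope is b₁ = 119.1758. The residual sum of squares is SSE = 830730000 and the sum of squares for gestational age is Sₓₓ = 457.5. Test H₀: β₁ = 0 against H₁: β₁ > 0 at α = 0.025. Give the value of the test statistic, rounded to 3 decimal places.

t = 1.501

MSE = SSE/(n − 2) = 830730000/288 = 2.88448e+06.
SE(b₁) = √(MSE/Sₓₓ) = √(2.88448e+06/457.5) = 79.4032.
t = 119.1758 / 79.4032 = 1.501.
df = n − 2 = 288.
One-sided p ≈ 0.0672, which is ≥ 0.025, so fail to reject H₀.
The data do not give significant evidence that the true slope on gestational age is positive.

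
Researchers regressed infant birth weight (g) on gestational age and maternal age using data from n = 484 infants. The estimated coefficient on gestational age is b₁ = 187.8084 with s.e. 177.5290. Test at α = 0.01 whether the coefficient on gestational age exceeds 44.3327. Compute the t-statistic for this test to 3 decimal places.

t = 0.808

H₀: β₁ = 44.3327 vs H₁: β₁ > 44.3327.
t = (b₁ − β₁⁰)/SE = (187.8084 − 44.3327) / 177.5290 = 0.808.
df = n − k − 1 = 484 − 2 − 1 = 481.
One-sided p ≈ 0.2097, which is ≥ 0.01, so fail to reject H₀.
The data do not give significant evidence that the true slope on gestational age exceeds 44.3327 g per unit, holding the other predictors fixed.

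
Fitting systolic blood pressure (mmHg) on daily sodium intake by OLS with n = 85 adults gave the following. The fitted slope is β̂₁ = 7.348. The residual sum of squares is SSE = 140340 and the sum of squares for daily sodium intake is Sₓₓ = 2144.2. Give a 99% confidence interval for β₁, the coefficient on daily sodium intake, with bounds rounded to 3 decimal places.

MSE = SSE/(n − 2) = 140340/83 = 1690.84.
SE(β̂₁) = √(MSE/Sₓₓ) = √(1690.84/2144.2) = 0.888012.
df = n − 2 = 83.
t* = t_{0.005, 83} = 2.636369.
Margin = t* × SE = 2.636369 × 0.888012 = 2.34113.
CI: 7.348 ± 2.34113 → (5.007, 9.689).
With 99% confidence, each one-unit increase in daily sodium intake is associated with a change of between 5.007 and 9.689 mmHg in systolic blood pressure.

(5.007, 9.689)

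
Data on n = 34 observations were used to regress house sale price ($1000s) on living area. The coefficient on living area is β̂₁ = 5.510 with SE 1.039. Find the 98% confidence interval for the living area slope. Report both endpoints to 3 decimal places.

df = n − 2 = 34 − 2 = 32.
t* = t_{0.01, 32} = 2.448678.
Margin = t* × SE = 2.448678 × 1.039 = 2.54418.
CI: 5.510 ± 2.54418 → (2.966, 8.054).
With 98% confidence, each one-unit increase in living area is associated with a change of between 2.966 and 8.054 $1000s in house sale price.

(2.966, 8.054)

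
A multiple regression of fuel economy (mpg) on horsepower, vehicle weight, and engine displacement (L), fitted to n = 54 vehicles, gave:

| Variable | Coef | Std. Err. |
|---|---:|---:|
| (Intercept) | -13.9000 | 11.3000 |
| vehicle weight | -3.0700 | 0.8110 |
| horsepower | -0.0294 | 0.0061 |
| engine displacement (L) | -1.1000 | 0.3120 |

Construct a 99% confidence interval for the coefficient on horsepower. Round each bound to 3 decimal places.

(-0.046, -0.013)

Read off: b = -0.0294, SE = 0.0061 for horsepower.
df = n − k − 1 = 54 − 3 − 1 = 50.
t* = t_{0.005, 50} = 2.677793.
Margin = t* × SE = 2.677793 × 0.0061 = 0.01633.
CI: -0.0294 ± 0.01633 → (-0.046, -0.013).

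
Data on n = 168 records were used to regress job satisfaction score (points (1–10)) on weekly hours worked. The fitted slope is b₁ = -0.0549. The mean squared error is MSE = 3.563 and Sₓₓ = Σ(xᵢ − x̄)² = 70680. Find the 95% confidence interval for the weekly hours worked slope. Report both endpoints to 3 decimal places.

(-0.069, -0.041)

SE(b₁) = √(MSE/Sₓₓ) = √(3.563/70680) = 0.00710002.
df = n − 2 = 166.
t* = t_{0.025, 166} = 1.974358.
Margin = t* × SE = 1.974358 × 0.00710002 = 0.01402.
CI: -0.0549 ± 0.01402 → (-0.069, -0.041).
With 95% confidence, each one-unit increase in weekly hours worked is associated with a change of between -0.069 and -0.041 points (1–10) in job satisfaction score.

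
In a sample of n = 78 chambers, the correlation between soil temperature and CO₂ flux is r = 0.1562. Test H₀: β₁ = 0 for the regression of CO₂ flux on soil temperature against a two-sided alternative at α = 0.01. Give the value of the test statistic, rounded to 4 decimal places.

t = r·√(n − 2)/√(1 − r²) = 0.1562·√76/√0.975602 = 1.3786.
df = n − 2 = 76.
Two-sided p ≈ 0.1720, which is ≥ 0.01, so fail to reject H₀.
The data do not give significant evidence of a linear association between soil temperature and CO₂ flux.

t = 1.3786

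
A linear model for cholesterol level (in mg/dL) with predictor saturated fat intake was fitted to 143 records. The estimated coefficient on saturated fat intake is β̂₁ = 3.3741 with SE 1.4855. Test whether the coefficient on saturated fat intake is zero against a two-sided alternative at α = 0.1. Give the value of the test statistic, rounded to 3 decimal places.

H₀: β₁ = 0 vs H₁: β₁ ≠ 0.
t = (β̂₁ − β₁⁰)/SE = 3.3741 / 1.4855 = 2.271.
df = n − 2 = 143 − 2 = 141.
Two-sided p ≈ 0.0246, which is < 0.1, so reject H₀.
There is evidence that saturated fat intake is associated with cholesterol level.

t = 2.271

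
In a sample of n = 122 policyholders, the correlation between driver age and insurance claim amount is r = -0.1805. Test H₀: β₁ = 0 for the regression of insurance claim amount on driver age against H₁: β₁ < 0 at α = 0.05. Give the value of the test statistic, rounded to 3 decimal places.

t = r·√(n − 2)/√(1 − r²) = -0.1805·√120/√0.96742 = -2.010.
df = n − 2 = 120.
One-sided p ≈ 0.0233, which is < 0.05, so reject H₀.
There is evidence of a linear association between driver age and insurance claim amount.

t = -2.010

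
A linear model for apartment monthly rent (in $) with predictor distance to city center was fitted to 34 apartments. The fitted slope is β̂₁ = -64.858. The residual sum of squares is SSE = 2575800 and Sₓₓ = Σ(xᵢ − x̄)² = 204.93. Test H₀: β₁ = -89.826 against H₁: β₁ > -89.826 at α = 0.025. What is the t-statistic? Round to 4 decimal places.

MSE = SSE/(n − 2) = 2575800/32 = 80493.8.
SE(β̂₁) = √(MSE/Sₓₓ) = √(80493.8/204.93) = 19.8188.
t = (-64.858 − (-89.826)) / 19.8188 = 1.2598.
df = n − 2 = 32.
One-sided p ≈ 0.1084, which is ≥ 0.025, so fail to reject H₀.
The data do not give significant evidence that the true slope on distance to city center exceeds -89.826 $ per unit.

t = 1.2598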